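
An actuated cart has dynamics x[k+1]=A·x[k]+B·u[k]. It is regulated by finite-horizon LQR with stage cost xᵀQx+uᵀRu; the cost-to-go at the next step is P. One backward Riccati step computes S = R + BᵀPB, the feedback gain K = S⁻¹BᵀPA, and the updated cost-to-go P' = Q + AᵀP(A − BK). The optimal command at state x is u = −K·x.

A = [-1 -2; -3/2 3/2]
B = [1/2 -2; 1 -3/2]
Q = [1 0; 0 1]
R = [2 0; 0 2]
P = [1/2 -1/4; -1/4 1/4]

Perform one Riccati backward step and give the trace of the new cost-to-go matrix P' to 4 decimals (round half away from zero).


5.5896

BᵀP = [0.0000 0.1250; -0.6250 0.1250]
S = R + BᵀPB = [2 0; 0 2] + [0.1250 -0.1875; -0.1875 1.0625] = [2.1250 -0.1875; -0.1875 3.0625]
BᵀPA = [-0.1875 0.1875; 0.4375 1.4375]
K = S⁻¹·BᵀPA = [-0.0760 0.1304; 0.1382 0.4774]
A−BK = [-0.6856 -1.1104; -1.2167 2.0857]
AᵀP(A−BK) = [0.2378 -0.1219; -0.1219 3.3518]
P' = Q + AᵀP(A−BK) = [1.2378 -0.1219; -0.1219 4.3518]
tr(P') = 5.5896


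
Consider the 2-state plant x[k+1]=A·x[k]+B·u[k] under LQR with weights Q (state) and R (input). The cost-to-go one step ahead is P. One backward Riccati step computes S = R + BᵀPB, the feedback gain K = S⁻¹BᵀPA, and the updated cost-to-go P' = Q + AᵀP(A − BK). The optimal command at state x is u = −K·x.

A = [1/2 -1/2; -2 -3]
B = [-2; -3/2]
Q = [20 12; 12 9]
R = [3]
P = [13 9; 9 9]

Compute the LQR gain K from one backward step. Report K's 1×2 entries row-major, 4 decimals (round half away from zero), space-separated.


0.3346 0.8839

BᵀP = [-39.5000 -31.5000]
S = R + BᵀPB = [3] + [126.2500] = [129.2500]
BᵀPA = [43.2500 114.2500]
K = S⁻¹·BᵀPA = [0.3346 0.8839]
A−BK = [1.1692 1.2679; -1.4981 -1.6741]
AᵀP(A−BK) = [6.7776 8.0193; 8.0193 10.2592]
P' = Q + AᵀP(A−BK) = [26.7776 20.0193; 20.0193 19.2592]
tr(P') = 46.0368


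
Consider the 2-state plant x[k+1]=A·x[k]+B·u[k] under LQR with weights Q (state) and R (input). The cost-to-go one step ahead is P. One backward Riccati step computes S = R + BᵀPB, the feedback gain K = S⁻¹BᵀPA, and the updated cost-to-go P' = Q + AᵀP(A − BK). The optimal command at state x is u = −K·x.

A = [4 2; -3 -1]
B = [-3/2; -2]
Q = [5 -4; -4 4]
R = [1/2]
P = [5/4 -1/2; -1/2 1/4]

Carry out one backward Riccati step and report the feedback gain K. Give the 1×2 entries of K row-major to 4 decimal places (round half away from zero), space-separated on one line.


-3.2381 -1.5238

BᵀP = [-0.8750 0.2500]
S = R + BᵀPB = [1/2] + [0.8125] = [1.3125]
BᵀPA = [-4.2500 -2.0000]
K = S⁻¹·BᵀPA = [-3.2381 -1.5238]
A−BK = [-0.8571 -0.2857; -9.4762 -4.0476]
AᵀP(A−BK) = [20.4881 9.2738; 9.2738 4.2024]
P' = Q + AᵀP(A−BK) = [25.4881 5.2738; 5.2738 8.2024]
tr(P') = 33.6905


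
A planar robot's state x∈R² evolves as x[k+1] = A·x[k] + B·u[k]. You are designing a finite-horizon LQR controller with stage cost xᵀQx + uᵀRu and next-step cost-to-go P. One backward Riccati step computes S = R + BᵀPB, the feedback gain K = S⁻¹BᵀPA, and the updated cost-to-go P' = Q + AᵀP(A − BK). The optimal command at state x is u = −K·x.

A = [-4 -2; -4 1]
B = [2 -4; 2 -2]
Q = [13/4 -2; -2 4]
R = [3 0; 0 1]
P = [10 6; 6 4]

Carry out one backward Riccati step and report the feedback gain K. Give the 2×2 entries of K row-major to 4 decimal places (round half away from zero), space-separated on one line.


-0.3404 0.0851 1.0213 0.3161

BᵀP = [32.0000 20.0000; -52.0000 -32.0000]
S = R + BᵀPB = [3 0; 0 1] + [104.0000 -168.0000; -168.0000 272.0000] = [107.0000 -168.0000; -168.0000 273.0000]
BᵀPA = [-208.0000 -44.0000; 336.0000 72.0000]
K = S⁻¹·BᵀPA = [-0.3404 0.0851; 1.0213 0.3161]
A−BK = [0.7660 -0.9058; -1.2766 1.4620]
AᵀP(A−BK) = [2.0426 -0.5106; -0.5106 0.9848]
P' = Q + AᵀP(A−BK) = [5.2926 -2.5106; -2.5106 4.9848]
tr(P') = 10.2774


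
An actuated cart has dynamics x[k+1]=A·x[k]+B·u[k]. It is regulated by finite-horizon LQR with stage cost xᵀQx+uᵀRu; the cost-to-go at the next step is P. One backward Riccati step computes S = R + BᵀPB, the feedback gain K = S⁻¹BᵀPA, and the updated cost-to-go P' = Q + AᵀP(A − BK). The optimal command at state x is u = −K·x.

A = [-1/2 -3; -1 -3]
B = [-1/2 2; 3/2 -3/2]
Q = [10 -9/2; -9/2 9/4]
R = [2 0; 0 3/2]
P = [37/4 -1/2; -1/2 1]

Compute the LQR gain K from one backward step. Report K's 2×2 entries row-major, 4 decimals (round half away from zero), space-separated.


BᵀP = [-5.3750 1.7500; 19.2500 -2.5000]
S = R + BᵀPB = [2 0; 0 3/2] + [5.3125 -13.3750; -13.3750 42.2500] = [7.3125 -13.3750; -13.3750 43.7500]
BᵀPA = [0.9375 10.8750; -7.1250 -50.2500]
K = S⁻¹·BᵀPA = [-0.3849 -1.3920; -0.2805 -1.5741]
A−BK = [-0.1314 -0.5478; -0.8435 -3.2732]
AᵀP(A−BK) = [1.1746 4.7144; 4.7144 19.2883]
P' = Q + AᵀP(A−BK) = [11.1746 0.2144; 0.2144 21.5383]
tr(P') = 32.7129

-0.3849 -1.3920 -0.2805 -1.5741


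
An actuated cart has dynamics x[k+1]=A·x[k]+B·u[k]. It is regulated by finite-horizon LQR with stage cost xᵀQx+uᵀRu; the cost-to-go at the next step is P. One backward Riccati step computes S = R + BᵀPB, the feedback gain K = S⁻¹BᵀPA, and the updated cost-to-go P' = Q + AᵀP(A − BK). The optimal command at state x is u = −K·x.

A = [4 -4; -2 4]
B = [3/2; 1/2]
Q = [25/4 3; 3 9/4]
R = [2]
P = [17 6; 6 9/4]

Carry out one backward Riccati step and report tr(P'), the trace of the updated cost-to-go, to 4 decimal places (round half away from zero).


BᵀP = [28.5000 10.1250]
S = R + BᵀPB = [2] + [47.8125] = [49.8125]
BᵀPA = [93.7500 -73.5000]
K = S⁻¹·BᵀPA = [1.8821 -1.4755]
A−BK = [1.1769 -1.7867; -2.9410 4.7378]
AᵀP(A−BK) = [8.5571 -7.6688; -7.6688 7.5483]
P' = Q + AᵀP(A−BK) = [14.8071 -4.6688; -4.6688 9.7983]
tr(P') = 24.6054

24.6054


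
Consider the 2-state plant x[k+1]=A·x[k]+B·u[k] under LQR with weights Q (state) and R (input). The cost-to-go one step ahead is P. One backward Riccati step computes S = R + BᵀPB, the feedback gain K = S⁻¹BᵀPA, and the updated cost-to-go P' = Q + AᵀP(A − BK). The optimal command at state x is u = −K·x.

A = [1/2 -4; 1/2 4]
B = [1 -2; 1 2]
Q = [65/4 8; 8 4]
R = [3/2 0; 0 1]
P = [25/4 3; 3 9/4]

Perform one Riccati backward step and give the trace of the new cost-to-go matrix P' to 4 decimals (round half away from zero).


BᵀP = [9.2500 5.2500; -6.5000 -1.5000]
S = R + BᵀPB = [3/2 0; 0 1] + [14.5000 -8.0000; -8.0000 10.0000] = [16.0000 -8.0000; -8.0000 11.0000]
BᵀPA = [7.2500 -16.0000; -4.0000 20.0000]
K = S⁻¹·BᵀPA = [0.4263 -0.1429; -0.0536 1.7143]
A−BK = [-0.0335 -0.4286; 0.1808 0.7143]
AᵀP(A−BK) = [0.3198 -0.1071; -0.1071 3.4286]
P' = Q + AᵀP(A−BK) = [16.5698 7.8929; 7.8929 7.4286]
tr(P') = 23.9983

23.9983


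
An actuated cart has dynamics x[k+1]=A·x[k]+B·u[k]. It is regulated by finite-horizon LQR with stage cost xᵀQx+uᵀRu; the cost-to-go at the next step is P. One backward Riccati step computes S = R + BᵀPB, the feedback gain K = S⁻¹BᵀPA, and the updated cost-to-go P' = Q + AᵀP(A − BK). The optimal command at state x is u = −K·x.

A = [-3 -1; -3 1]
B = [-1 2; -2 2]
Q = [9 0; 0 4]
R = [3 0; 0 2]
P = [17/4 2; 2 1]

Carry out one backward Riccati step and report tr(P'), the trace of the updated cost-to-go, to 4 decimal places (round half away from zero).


BᵀP = [-8.2500 -4.0000; 12.5000 6.0000]
S = R + BᵀPB = [3 0; 0 2] + [16.2500 -24.5000; -24.5000 37.0000] = [19.2500 -24.5000; -24.5000 39.0000]
BᵀPA = [36.7500 4.2500; -55.5000 -6.5000]
K = S⁻¹·BᵀPA = [0.4884 0.0432; -1.1163 -0.1395]
A−BK = [-0.2791 -0.6777; 0.2093 1.3654]
AᵀP(A−BK) = [3.3488 0.4186; 0.4186 0.1595]
P' = Q + AᵀP(A−BK) = [12.3488 0.4186; 0.4186 4.1595]
tr(P') = 16.5083

16.5083


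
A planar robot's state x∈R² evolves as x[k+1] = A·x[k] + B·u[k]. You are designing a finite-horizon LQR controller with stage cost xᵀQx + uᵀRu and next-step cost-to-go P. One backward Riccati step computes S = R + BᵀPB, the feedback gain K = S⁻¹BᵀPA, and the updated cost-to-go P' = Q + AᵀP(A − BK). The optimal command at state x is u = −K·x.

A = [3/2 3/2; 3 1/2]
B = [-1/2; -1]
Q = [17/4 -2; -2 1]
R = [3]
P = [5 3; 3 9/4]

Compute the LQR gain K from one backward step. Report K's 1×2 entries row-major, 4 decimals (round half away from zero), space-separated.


-2.0526 -1.0658

BᵀP = [-5.5000 -3.7500]
S = R + BᵀPB = [3] + [6.5000] = [9.5000]
BᵀPA = [-19.5000 -10.1250]
K = S⁻¹·BᵀPA = [-2.0526 -1.0658]
A−BK = [0.4737 0.9671; 0.9474 -0.5658]
AᵀP(A−BK) = [18.4737 9.5921; 9.5921 5.5214]
P' = Q + AᵀP(A−BK) = [22.7237 7.5921; 7.5921 6.5214]
tr(P') = 29.2451


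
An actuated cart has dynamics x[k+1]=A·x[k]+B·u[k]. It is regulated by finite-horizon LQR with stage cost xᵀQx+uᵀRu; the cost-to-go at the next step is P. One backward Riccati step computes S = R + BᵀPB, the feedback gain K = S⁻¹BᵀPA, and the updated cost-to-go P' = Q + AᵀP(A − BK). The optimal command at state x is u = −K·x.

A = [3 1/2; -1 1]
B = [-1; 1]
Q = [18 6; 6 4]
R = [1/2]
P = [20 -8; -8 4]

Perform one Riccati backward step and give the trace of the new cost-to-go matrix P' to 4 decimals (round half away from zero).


27.3457

BᵀP = [-28.0000 12.0000]
S = R + BᵀPB = [1/2] + [40.0000] = [40.5000]
BᵀPA = [-96.0000 -2.0000]
K = S⁻¹·BᵀPA = [-2.3704 -0.0494]
A−BK = [0.6296 0.4506; 1.3704 1.0494]
AᵀP(A−BK) = [4.4444 1.2593; 1.2593 0.9012]
P' = Q + AᵀP(A−BK) = [22.4444 7.2593; 7.2593 4.9012]
tr(P') = 27.3457


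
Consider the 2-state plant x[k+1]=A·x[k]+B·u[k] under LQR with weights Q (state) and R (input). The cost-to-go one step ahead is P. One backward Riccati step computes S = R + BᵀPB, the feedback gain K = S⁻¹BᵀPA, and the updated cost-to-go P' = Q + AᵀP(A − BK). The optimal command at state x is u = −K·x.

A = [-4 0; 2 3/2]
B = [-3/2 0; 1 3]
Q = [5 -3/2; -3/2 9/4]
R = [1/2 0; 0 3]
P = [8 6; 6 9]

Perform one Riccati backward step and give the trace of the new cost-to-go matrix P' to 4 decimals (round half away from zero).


11.4845

BᵀP = [-6.0000 0.0000; 18.0000 27.0000]
S = R + BᵀPB = [1/2 0; 0 3] + [9.0000 0.0000; 0.0000 81.0000] = [9.5000 0.0000; 0.0000 84.0000]
BᵀPA = [24.0000 0.0000; -18.0000 40.5000]
K = S⁻¹·BᵀPA = [2.5263 0.0000; -0.2143 0.4821]
A−BK = [-0.2105 0.0000; 0.1165 0.0536]
AᵀP(A−BK) = [3.5113 -0.3214; -0.3214 0.7232]
P' = Q + AᵀP(A−BK) = [8.5113 -1.8214; -1.8214 2.9732]
tr(P') = 11.4845


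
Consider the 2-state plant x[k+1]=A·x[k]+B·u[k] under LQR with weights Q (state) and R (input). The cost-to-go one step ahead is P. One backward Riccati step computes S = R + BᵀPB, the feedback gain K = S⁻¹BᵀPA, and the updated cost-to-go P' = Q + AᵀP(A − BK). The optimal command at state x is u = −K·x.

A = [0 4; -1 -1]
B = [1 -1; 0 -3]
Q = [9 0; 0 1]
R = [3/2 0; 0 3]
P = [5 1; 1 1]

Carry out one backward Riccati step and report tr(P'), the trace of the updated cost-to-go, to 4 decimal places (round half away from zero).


26.1053

BᵀP = [5.0000 1.0000; -8.0000 -4.0000]
S = R + BᵀPB = [3/2 0; 0 3] + [5.0000 -8.0000; -8.0000 20.0000] = [6.5000 -8.0000; -8.0000 23.0000]
BᵀPA = [-1.0000 19.0000; 4.0000 -28.0000]
K = S⁻¹·BᵀPA = [0.1053 2.4912; 0.2105 -0.3509]
A−BK = [0.1053 1.1579; -0.3684 -2.0526]
AᵀP(A−BK) = [0.2632 0.8947; 0.8947 15.8421]
P' = Q + AᵀP(A−BK) = [9.2632 0.8947; 0.8947 16.8421]
tr(P') = 26.1053


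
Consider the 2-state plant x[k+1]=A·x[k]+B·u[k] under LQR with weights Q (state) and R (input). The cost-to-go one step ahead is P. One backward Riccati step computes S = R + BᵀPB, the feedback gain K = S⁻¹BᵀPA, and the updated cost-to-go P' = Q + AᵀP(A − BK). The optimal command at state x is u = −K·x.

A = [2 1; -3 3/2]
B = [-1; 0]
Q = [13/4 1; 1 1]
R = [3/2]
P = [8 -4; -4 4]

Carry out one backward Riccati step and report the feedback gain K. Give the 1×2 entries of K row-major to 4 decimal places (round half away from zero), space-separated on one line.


-2.9474 -0.2105

BᵀP = [-8.0000 4.0000]
S = R + BᵀPB = [3/2] + [8.0000] = [9.5000]
BᵀPA = [-28.0000 -2.0000]
K = S⁻¹·BᵀPA = [-2.9474 -0.2105]
A−BK = [-0.9474 0.7895; -3.0000 1.5000]
AᵀP(A−BK) = [33.4737 -7.8947; -7.8947 4.5789]
P' = Q + AᵀP(A−BK) = [36.7237 -6.8947; -6.8947 5.5789]
tr(P') = 42.3026


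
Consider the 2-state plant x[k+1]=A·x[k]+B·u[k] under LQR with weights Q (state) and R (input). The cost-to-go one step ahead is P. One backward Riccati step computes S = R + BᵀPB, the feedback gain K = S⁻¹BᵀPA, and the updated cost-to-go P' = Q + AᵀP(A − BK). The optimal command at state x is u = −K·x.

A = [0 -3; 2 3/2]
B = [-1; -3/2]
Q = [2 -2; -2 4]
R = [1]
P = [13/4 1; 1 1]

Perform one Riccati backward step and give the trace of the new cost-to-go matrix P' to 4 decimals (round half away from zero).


BᵀP = [-4.7500 -2.5000]
S = R + BᵀPB = [1] + [8.5000] = [9.5000]
BᵀPA = [-5.0000 10.5000]
K = S⁻¹·BᵀPA = [-0.5263 1.1053]
A−BK = [-0.5263 -1.8947; 1.2105 3.1579]
AᵀP(A−BK) = [1.3684 2.5263; 2.5263 10.8947]
P' = Q + AᵀP(A−BK) = [3.3684 0.5263; 0.5263 14.8947]
tr(P') = 18.2632

18.2632


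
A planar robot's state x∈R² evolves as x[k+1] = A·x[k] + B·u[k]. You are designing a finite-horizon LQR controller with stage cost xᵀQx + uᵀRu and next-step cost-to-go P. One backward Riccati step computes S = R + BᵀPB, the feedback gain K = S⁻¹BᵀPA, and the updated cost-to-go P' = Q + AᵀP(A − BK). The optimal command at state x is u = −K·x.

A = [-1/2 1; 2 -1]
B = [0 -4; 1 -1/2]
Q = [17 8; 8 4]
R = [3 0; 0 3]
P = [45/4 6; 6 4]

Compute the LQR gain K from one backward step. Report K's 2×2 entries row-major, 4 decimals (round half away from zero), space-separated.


BᵀP = [6.0000 4.0000; -48.0000 -26.0000]
S = R + BᵀPB = [3 0; 0 3] + [4.0000 -26.0000; -26.0000 205.0000] = [7.0000 -26.0000; -26.0000 208.0000]
BᵀPA = [5.0000 2.0000; -28.0000 -22.0000]
K = S⁻¹·BᵀPA = [0.4000 -0.2000; -0.0846 -0.1308]
A−BK = [-0.8385 0.4769; 1.5577 -0.8654]
AᵀP(A−BK) = [2.4433 -1.2865; -1.2865 0.7731]
P' = Q + AᵀP(A−BK) = [19.4433 6.7135; 6.7135 4.7731]
tr(P') = 24.2163

0.4000 -0.2000 -0.0846 -0.1308


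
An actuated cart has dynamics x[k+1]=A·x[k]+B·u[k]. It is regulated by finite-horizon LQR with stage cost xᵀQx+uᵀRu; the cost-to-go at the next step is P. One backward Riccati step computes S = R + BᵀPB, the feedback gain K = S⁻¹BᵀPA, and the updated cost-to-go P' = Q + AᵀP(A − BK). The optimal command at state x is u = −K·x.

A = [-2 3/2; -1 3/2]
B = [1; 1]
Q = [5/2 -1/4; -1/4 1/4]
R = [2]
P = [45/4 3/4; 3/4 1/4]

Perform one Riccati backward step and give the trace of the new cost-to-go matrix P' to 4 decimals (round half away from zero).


13.2333

BᵀP = [12.0000 1.0000]
S = R + BᵀPB = [2] + [13.0000] = [15.0000]
BᵀPA = [-25.0000 19.5000]
K = S⁻¹·BᵀPA = [-1.6667 1.3000]
A−BK = [-0.3333 0.2000; 0.6667 0.2000]
AᵀP(A−BK) = [6.5833 -5.0000; -5.0000 3.9000]
P' = Q + AᵀP(A−BK) = [9.0833 -5.2500; -5.2500 4.1500]
tr(P') = 13.2333


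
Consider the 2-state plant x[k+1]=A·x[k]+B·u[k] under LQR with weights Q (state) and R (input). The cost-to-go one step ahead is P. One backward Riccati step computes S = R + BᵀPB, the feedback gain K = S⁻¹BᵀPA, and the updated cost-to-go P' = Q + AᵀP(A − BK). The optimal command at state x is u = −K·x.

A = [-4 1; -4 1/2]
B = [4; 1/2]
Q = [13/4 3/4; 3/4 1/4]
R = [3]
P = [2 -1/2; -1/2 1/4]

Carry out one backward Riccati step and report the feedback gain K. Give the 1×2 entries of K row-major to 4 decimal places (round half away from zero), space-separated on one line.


BᵀP = [7.7500 -1.8750]
S = R + BᵀPB = [3] + [30.0625] = [33.0625]
BᵀPA = [-23.5000 6.8125]
K = S⁻¹·BᵀPA = [-0.7108 0.2060]
A−BK = [-1.1569 0.1758; -3.6446 0.3970]
AᵀP(A−BK) = [3.2968 -0.6578; -0.6578 0.1588]
P' = Q + AᵀP(A−BK) = [6.5468 0.0922; 0.0922 0.4088]
tr(P') = 6.9556

-0.7108 0.2060


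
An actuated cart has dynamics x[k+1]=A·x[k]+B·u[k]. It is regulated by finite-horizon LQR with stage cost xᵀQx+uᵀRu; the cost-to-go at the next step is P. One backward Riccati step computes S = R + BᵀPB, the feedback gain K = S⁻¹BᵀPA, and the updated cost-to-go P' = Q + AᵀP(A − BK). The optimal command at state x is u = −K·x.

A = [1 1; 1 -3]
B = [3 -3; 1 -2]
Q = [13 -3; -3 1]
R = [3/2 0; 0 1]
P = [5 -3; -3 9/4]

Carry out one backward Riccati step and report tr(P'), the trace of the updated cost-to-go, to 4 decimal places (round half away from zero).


BᵀP = [12.0000 -6.7500; -9.0000 4.5000]
S = R + BᵀPB = [3/2 0; 0 1] + [29.2500 -22.5000; -22.5000 18.0000] = [30.7500 -22.5000; -22.5000 19.0000]
BᵀPA = [5.2500 32.2500; -4.5000 -22.5000]
K = S⁻¹·BᵀPA = [-0.0192 1.3654; -0.2596 0.4327]
A−BK = [0.2788 -1.7981; 0.5000 -3.5000]
AᵀP(A−BK) = [0.1827 -0.9712; -0.9712 8.9519]
P' = Q + AᵀP(A−BK) = [13.1827 -3.9712; -3.9712 9.9519]
tr(P') = 23.1346

23.1346


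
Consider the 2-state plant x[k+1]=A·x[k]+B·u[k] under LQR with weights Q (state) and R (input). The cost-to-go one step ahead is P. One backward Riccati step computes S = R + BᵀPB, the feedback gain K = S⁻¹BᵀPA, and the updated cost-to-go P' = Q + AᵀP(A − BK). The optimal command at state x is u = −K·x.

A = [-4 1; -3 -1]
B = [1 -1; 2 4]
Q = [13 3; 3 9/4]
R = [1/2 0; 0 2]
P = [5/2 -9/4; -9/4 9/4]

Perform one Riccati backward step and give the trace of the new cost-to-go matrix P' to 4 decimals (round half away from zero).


18.1456

BᵀP = [-2.0000 2.2500; -11.5000 11.2500]
S = R + BᵀPB = [1/2 0; 0 2] + [2.5000 11.0000; 11.0000 56.5000] = [3.0000 11.0000; 11.0000 58.5000]
BᵀPA = [1.2500 -4.2500; 12.2500 -22.7500]
K = S⁻¹·BᵀPA = [-1.1307 0.0298; 0.4220 -0.3945]
A−BK = [-2.4472 0.5757; -2.4266 0.5183]
AᵀP(A−BK) = [2.4937 -0.7047; -0.7047 0.4019]
P' = Q + AᵀP(A−BK) = [15.4937 2.2953; 2.2953 2.6519]
tr(P') = 18.1456


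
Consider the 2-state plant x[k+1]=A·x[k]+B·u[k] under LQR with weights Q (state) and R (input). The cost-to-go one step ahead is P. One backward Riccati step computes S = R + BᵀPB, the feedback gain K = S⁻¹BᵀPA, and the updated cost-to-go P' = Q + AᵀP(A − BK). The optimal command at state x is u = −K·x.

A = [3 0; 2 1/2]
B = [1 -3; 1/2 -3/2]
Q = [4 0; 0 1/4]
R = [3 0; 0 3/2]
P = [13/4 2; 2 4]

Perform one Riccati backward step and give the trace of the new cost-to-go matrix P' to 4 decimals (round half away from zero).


BᵀP = [4.2500 4.0000; -12.7500 -12.0000]
S = R + BᵀPB = [3 0; 0 3/2] + [6.2500 -18.7500; -18.7500 56.2500] = [9.2500 -18.7500; -18.7500 57.7500]
BᵀPA = [20.7500 2.0000; -62.2500 -6.0000]
K = S⁻¹·BᵀPA = [0.1704 0.0164; -1.0226 -0.0986]
A−BK = [-0.2382 -0.3121; 0.3809 0.3439]
AᵀP(A−BK) = [2.0575 0.5236; 0.5236 0.3758]
P' = Q + AᵀP(A−BK) = [6.0575 0.5236; 0.5236 0.6258]
tr(P') = 6.6833

6.6833


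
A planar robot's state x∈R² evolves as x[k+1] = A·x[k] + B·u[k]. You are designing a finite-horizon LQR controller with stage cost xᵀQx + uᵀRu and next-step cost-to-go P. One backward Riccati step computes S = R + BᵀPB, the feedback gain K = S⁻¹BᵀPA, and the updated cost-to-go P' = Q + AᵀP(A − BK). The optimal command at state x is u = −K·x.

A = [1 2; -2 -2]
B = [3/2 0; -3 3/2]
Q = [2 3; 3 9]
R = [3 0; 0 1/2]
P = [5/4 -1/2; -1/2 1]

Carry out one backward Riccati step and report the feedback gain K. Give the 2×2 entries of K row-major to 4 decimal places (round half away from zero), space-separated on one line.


BᵀP = [3.3750 -3.7500; -0.7500 1.5000]
S = R + BᵀPB = [3 0; 0 1/2] + [16.3125 -5.6250; -5.6250 2.2500] = [19.3125 -5.6250; -5.6250 2.7500]
BᵀPA = [10.8750 14.2500; -3.7500 -4.5000]
K = S⁻¹·BᵀPA = [0.4105 0.6463; -0.5240 -0.3144]
A−BK = [0.3843 1.0306; 0.0175 0.4105]
AᵀP(A−BK) = [0.8210 1.2926; 1.2926 2.3755]
P' = Q + AᵀP(A−BK) = [2.8210 4.2926; 4.2926 11.3755]
tr(P') = 14.1965

0.4105 0.6463 -0.5240 -0.3144


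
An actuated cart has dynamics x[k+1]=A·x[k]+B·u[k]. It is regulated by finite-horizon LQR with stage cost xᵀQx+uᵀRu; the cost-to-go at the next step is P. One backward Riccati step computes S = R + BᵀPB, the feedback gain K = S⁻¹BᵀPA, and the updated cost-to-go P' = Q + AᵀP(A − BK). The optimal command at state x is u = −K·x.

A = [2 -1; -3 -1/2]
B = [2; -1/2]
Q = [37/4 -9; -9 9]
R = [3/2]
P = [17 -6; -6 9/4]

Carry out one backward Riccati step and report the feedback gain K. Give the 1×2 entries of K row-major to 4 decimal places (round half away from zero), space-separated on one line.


1.3816 -0.3709

BᵀP = [37.0000 -13.1250]
S = R + BᵀPB = [3/2] + [80.5625] = [82.0625]
BᵀPA = [113.3750 -30.4375]
K = S⁻¹·BᵀPA = [1.3816 -0.3709]
A−BK = [-0.7631 -0.2582; -2.3092 -0.6855]
AᵀP(A−BK) = [3.6146 -0.5735; -0.5735 0.2730]
P' = Q + AᵀP(A−BK) = [12.8646 -9.5735; -9.5735 9.2730]
tr(P') = 22.1377


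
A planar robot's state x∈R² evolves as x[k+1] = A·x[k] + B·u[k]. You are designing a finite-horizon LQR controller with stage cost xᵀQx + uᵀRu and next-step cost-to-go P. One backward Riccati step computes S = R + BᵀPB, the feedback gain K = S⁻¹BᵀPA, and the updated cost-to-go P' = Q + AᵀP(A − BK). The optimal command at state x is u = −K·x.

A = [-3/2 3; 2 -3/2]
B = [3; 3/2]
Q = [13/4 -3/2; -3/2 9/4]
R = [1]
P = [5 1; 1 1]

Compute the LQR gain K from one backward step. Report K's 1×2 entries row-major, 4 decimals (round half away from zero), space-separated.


BᵀP = [16.5000 4.5000]
S = R + BᵀPB = [1] + [56.2500] = [57.2500]
BᵀPA = [-15.7500 42.7500]
K = S⁻¹·BᵀPA = [-0.2751 0.7467]
A−BK = [-0.6747 0.7598; 2.4127 -2.6201]
AᵀP(A−BK) = [4.9170 -5.4891; -5.4891 6.3275]
P' = Q + AᵀP(A−BK) = [8.1670 -6.9891; -6.9891 8.5775]
tr(P') = 16.7445

-0.2751 0.7467


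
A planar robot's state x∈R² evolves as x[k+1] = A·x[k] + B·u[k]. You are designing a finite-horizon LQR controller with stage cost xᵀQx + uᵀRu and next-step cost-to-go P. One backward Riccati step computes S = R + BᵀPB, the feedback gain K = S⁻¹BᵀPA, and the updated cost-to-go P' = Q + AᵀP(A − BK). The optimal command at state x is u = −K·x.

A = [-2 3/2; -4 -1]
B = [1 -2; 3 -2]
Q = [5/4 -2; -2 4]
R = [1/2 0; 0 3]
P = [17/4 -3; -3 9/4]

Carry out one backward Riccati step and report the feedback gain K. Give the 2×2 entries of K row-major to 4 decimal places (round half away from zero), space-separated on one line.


BᵀP = [-4.7500 3.7500; -2.5000 1.5000]
S = R + BᵀPB = [1/2 0; 0 3] + [6.5000 2.0000; 2.0000 2.0000] = [7.0000 2.0000; 2.0000 5.0000]
BᵀPA = [-5.5000 -10.8750; -1.0000 -5.2500]
K = S⁻¹·BᵀPA = [-0.8226 -1.4153; 0.1290 -0.4839]
A−BK = [-0.9194 1.9476; -1.2742 2.2782]
AᵀP(A−BK) = [0.6048 -0.0181; -0.0181 2.8805]
P' = Q + AᵀP(A−BK) = [1.8548 -2.0181; -2.0181 6.8805]
tr(P') = 8.7354

-0.8226 -1.4153 0.1290 -0.4839


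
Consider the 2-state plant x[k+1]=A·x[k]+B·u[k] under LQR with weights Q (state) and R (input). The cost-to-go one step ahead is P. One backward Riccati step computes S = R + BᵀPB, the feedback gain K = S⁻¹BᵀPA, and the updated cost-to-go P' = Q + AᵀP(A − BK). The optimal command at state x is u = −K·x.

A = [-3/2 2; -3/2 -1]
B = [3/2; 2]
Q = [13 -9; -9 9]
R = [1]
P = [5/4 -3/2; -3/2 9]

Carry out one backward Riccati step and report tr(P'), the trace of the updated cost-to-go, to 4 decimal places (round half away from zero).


BᵀP = [-1.1250 15.7500]
S = R + BᵀPB = [1] + [29.8125] = [30.8125]
BᵀPA = [-21.9375 -18.0000]
K = S⁻¹·BᵀPA = [-0.7120 -0.5842]
A−BK = [-0.4320 2.8763; -0.0761 0.1684]
AᵀP(A−BK) = [0.6937 -0.8154; -0.8154 9.4848]
P' = Q + AᵀP(A−BK) = [13.6937 -9.8154; -9.8154 18.4848]
tr(P') = 32.1785

32.1785


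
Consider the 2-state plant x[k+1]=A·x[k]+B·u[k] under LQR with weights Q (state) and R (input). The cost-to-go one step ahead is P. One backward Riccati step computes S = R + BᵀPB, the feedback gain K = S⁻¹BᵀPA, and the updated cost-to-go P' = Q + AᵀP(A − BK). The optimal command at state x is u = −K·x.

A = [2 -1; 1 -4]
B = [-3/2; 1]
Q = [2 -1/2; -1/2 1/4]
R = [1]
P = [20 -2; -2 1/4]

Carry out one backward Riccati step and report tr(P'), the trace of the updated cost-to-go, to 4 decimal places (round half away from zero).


4.9581

BᵀP = [-32.0000 3.2500]
S = R + BᵀPB = [1] + [51.2500] = [52.2500]
BᵀPA = [-60.7500 19.0000]
K = S⁻¹·BᵀPA = [-1.1627 0.3636]
A−BK = [0.2560 -0.4545; 2.1627 -4.3636]
AᵀP(A−BK) = [1.6172 -0.9091; -0.9091 1.0909]
P' = Q + AᵀP(A−BK) = [3.6172 -1.4091; -1.4091 1.3409]
tr(P') = 4.9581


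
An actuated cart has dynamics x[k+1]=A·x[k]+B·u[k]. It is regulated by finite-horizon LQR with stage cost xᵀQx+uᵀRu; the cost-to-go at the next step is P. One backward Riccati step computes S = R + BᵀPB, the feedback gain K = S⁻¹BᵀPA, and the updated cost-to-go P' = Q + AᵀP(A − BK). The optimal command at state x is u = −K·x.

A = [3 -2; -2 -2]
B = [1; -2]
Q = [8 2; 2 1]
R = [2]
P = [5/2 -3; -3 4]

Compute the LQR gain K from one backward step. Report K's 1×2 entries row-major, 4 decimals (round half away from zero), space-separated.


BᵀP = [8.5000 -11.0000]
S = R + BᵀPB = [2] + [30.5000] = [32.5000]
BᵀPA = [47.5000 5.0000]
K = S⁻¹·BᵀPA = [1.4615 0.1538]
A−BK = [1.5385 -2.1538; 0.9231 -1.6923]
AᵀP(A−BK) = [5.0769 -0.3077; -0.3077 1.2308]
P' = Q + AᵀP(A−BK) = [13.0769 1.6923; 1.6923 2.2308]
tr(P') = 15.3077

1.4615 0.1538


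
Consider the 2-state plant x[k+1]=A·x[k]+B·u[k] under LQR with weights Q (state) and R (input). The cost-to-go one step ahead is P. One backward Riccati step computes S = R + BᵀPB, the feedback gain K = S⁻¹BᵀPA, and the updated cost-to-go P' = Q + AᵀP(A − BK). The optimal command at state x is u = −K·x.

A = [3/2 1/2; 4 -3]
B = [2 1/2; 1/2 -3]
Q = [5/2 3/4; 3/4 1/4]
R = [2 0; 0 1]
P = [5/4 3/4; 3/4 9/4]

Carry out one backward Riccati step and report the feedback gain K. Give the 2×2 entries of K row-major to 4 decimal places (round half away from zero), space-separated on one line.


BᵀP = [2.8750 2.6250; -1.6250 -6.3750]
S = R + BᵀPB = [2 0; 0 1] + [7.0625 -6.4375; -6.4375 18.3125] = [9.0625 -6.4375; -6.4375 19.3125]
BᵀPA = [14.8125 -6.4375; -27.9375 18.3125]
K = S⁻¹·BᵀPA = [0.7952 -0.0482; -1.1815 0.9322]
A−BK = [0.5004 0.1303; 0.0578 -0.1794]
AᵀP(A−BK) = [3.0246 -1.1815; -1.1815 0.9322]
P' = Q + AᵀP(A−BK) = [5.5246 -0.4315; -0.4315 1.1822]
tr(P') = 6.7067

0.7952 -0.0482 -1.1815 0.9322


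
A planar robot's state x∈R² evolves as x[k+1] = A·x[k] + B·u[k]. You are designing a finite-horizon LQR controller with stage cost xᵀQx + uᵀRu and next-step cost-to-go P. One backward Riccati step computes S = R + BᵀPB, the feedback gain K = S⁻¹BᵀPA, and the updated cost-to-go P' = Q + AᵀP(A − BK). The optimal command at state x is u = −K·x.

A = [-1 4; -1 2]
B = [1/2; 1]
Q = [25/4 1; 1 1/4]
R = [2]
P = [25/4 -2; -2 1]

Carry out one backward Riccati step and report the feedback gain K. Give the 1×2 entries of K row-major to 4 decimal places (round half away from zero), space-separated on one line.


BᵀP = [1.1250 0.0000]
S = R + BᵀPB = [2] + [0.5625] = [2.5625]
BᵀPA = [-1.1250 4.5000]
K = S⁻¹·BᵀPA = [-0.4390 1.7561]
A−BK = [-0.7805 3.1220; -0.5610 0.2439]
AᵀP(A−BK) = [2.7561 -13.0244; -13.0244 64.0976]
P' = Q + AᵀP(A−BK) = [9.0061 -12.0244; -12.0244 64.3476]
tr(P') = 73.3537

-0.4390 1.7561


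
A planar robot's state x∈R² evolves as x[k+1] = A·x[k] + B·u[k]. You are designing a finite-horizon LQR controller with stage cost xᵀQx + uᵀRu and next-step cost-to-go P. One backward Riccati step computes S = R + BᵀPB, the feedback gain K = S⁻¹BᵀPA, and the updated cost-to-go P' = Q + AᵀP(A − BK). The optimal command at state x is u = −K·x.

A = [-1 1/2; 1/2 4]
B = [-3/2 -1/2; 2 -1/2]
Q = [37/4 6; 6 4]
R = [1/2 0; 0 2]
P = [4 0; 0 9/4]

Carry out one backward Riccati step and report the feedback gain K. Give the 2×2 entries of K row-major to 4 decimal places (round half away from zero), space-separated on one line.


BᵀP = [-6.0000 4.5000; -2.0000 -1.1250]
S = R + BᵀPB = [1/2 0; 0 2] + [18.0000 0.7500; 0.7500 1.5625] = [18.5000 0.7500; 0.7500 3.5625]
BᵀPA = [8.2500 15.0000; 1.4375 -5.5000]
K = S⁻¹·BᵀPA = [0.4333 0.8809; 0.3123 -1.7293]
A−BK = [-0.1939 0.9567; -0.2104 1.3735]
AᵀP(A−BK) = [0.5390 -2.2817; -2.2817 14.2750]
P' = Q + AᵀP(A−BK) = [9.7890 3.7183; 3.7183 18.2750]
tr(P') = 28.0640

0.4333 0.8809 0.3123 -1.7293


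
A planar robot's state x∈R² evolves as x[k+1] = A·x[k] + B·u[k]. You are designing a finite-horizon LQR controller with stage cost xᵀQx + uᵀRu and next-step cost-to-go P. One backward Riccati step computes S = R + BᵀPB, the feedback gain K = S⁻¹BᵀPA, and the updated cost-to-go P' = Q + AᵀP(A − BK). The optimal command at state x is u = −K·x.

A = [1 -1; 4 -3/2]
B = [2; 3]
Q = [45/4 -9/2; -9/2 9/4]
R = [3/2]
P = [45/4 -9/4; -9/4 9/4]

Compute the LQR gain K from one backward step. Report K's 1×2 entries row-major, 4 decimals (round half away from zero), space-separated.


0.6226 -0.4811

BᵀP = [15.7500 2.2500]
S = R + BᵀPB = [3/2] + [38.2500] = [39.7500]
BᵀPA = [24.7500 -19.1250]
K = S⁻¹·BᵀPA = [0.6226 -0.4811]
A−BK = [-0.2453 -0.0377; 2.1321 -0.0566]
AᵀP(A−BK) = [13.8396 -0.4670; -0.4670 0.3608]
P' = Q + AᵀP(A−BK) = [25.0896 -4.9670; -4.9670 2.6108]
tr(P') = 27.7005


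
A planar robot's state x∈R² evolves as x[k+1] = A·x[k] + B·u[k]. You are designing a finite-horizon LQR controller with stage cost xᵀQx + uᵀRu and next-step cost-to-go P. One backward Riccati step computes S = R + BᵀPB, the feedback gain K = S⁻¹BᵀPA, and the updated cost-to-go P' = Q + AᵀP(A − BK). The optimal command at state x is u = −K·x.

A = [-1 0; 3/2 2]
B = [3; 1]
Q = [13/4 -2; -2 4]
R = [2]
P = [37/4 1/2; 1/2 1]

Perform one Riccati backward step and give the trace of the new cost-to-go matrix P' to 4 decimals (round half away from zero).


14.2444

BᵀP = [28.2500 2.5000]
S = R + BᵀPB = [2] + [87.2500] = [89.2500]
BᵀPA = [-24.5000 5.0000]
K = S⁻¹·BᵀPA = [-0.2745 0.0560]
A−BK = [-0.1765 -0.1681; 1.7745 1.9440]
AᵀP(A−BK) = [3.2745 3.3725; 3.3725 3.7199]
P' = Q + AᵀP(A−BK) = [6.5245 1.3725; 1.3725 7.7199]
tr(P') = 14.2444


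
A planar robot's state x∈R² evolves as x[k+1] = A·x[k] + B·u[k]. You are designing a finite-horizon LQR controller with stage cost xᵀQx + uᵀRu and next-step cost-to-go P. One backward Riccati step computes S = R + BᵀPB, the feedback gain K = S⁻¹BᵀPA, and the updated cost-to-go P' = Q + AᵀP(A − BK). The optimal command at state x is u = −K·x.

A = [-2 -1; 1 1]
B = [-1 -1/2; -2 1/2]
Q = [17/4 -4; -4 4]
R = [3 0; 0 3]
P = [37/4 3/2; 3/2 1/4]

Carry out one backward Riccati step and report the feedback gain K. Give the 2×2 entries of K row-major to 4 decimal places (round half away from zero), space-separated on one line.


1.0762 0.4899 0.3480 0.1598

BᵀP = [-12.2500 -2.0000; -3.8750 -0.6250]
S = R + BᵀPB = [3 0; 0 3] + [16.2500 5.1250; 5.1250 1.6250] = [19.2500 5.1250; 5.1250 4.6250]
BᵀPA = [22.5000 10.2500; 7.1250 3.2500]
K = S⁻¹·BᵀPA = [1.0762 0.4899; 0.3480 0.1598]
A−BK = [-0.7498 -0.4302; 2.9783 1.8999]
AᵀP(A−BK) = [4.5564 2.0881; 2.0881 0.9589]
P' = Q + AᵀP(A−BK) = [8.8064 -1.9119; -1.9119 4.9589]
tr(P') = 13.7653


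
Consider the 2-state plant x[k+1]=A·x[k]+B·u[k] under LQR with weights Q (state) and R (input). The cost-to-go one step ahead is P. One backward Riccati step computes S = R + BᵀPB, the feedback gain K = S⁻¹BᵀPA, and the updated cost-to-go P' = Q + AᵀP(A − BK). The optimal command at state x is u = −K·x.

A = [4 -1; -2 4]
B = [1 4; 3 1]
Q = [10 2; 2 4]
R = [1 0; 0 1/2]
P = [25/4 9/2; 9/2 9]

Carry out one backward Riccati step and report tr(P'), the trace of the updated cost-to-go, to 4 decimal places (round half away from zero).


18.4064

BᵀP = [19.7500 31.5000; 29.5000 27.0000]
S = R + BᵀPB = [1 0; 0 1/2] + [114.2500 110.5000; 110.5000 145.0000] = [115.2500 110.5000; 110.5000 145.5000]
BᵀPA = [16.0000 106.2500; 64.0000 78.5000]
K = S⁻¹·BᵀPA = [-1.0407 1.4884; 1.2302 -0.5909]
A−BK = [0.1199 -0.1250; -0.1082 0.1256]
AᵀP(A−BK) = [1.9181 -1.9997; -1.9997 2.4883]
P' = Q + AᵀP(A−BK) = [11.9181 0.0003; 0.0003 6.4883]
tr(P') = 18.4064


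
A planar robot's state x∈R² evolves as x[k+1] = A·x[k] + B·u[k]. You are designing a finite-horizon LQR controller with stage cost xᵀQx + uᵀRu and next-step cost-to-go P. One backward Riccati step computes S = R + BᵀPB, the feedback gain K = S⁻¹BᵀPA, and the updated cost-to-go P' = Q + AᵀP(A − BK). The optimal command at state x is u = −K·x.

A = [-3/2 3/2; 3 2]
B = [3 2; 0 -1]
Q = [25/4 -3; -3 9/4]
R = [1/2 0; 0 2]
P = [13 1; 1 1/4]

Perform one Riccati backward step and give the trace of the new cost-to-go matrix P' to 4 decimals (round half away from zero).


BᵀP = [39.0000 3.0000; 25.0000 1.7500]
S = R + BᵀPB = [1/2 0; 0 2] + [117.0000 75.0000; 75.0000 48.2500] = [117.5000 75.0000; 75.0000 50.2500]
BᵀPA = [-49.5000 64.5000; -32.2500 41.0000]
K = S⁻¹·BᵀPA = [-0.2456 0.5946; -0.2752 -0.0716]
A−BK = [-0.2128 -0.1407; 2.7248 1.9284]
AᵀP(A−BK) = [1.4668 0.8755; 0.8755 0.8314]
P' = Q + AᵀP(A−BK) = [7.7168 -2.1245; -2.1245 3.0814]
tr(P') = 10.7982

10.7982


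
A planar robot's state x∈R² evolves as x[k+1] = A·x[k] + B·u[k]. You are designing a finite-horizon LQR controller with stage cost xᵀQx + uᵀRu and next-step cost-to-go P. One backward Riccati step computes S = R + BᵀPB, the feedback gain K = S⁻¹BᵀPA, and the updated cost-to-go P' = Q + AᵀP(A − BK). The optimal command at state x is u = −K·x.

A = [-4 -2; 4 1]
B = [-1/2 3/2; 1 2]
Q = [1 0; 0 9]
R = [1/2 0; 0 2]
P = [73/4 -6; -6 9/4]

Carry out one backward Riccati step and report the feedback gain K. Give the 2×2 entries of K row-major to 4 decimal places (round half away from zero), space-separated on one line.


5.2099 2.1534 -0.9964 -0.5607

BᵀP = [-15.1250 5.2500; 15.3750 -4.5000]
S = R + BᵀPB = [1/2 0; 0 2] + [12.8125 -12.1875; -12.1875 14.0625] = [13.3125 -12.1875; -12.1875 16.0625]
BᵀPA = [81.5000 35.5000; -79.5000 -35.2500]
K = S⁻¹·BᵀPA = [5.2099 2.1534; -0.9964 -0.5607]
A−BK = [0.0995 -0.0823; 0.7830 -0.0321]
AᵀP(A−BK) = [16.1819 6.9265; 6.9265 3.0415]
P' = Q + AᵀP(A−BK) = [17.1819 6.9265; 6.9265 12.0415]
tr(P') = 29.2234


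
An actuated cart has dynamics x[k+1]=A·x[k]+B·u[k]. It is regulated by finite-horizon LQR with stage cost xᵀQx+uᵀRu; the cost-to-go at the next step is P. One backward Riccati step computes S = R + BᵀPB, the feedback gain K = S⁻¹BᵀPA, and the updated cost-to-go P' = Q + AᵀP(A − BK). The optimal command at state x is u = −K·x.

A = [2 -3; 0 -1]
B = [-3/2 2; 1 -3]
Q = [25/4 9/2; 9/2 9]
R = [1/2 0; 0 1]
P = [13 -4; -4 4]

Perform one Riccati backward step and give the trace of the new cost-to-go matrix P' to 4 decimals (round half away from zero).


BᵀP = [-23.5000 10.0000; 38.0000 -20.0000]
S = R + BᵀPB = [1/2 0; 0 1] + [45.2500 -77.0000; -77.0000 136.0000] = [45.7500 -77.0000; -77.0000 137.0000]
BᵀPA = [-47.0000 60.5000; 76.0000 -94.0000]
K = S⁻¹·BᵀPA = [-1.7328 3.1011; -0.4192 1.0568]
A−BK = [0.2391 -0.4620; 0.4753 -0.9306]
AᵀP(A−BK) = [2.4148 -4.5668; -4.5668 8.7247]
P' = Q + AᵀP(A−BK) = [8.6648 -0.0668; -0.0668 17.7247]
tr(P') = 26.3895

26.3895


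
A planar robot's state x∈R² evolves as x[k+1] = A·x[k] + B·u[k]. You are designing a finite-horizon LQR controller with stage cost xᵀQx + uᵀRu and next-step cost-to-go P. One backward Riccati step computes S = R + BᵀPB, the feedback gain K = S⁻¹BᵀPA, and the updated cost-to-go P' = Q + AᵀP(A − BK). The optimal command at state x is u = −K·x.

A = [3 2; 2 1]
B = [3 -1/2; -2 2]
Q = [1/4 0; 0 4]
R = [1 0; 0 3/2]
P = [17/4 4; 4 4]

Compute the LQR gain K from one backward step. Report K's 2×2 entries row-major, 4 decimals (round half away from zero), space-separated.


BᵀP = [4.7500 4.0000; 5.8750 6.0000]
S = R + BᵀPB = [1 0; 0 3/2] + [6.2500 5.6250; 5.6250 9.0625] = [7.2500 5.6250; 5.6250 10.5625]
BᵀPA = [22.2500 13.5000; 29.6250 17.7500]
K = S⁻¹·BᵀPA = [1.5216 0.9513; 1.9944 1.1739]
A−BK = [-0.5675 -0.2670; 1.0542 0.5549]
AᵀP(A−BK) = [9.3102 5.5577; 5.5577 3.3213]
P' = Q + AᵀP(A−BK) = [9.5602 5.5577; 5.5577 7.3213]
tr(P') = 16.8814

1.5216 0.9513 1.9944 1.1739


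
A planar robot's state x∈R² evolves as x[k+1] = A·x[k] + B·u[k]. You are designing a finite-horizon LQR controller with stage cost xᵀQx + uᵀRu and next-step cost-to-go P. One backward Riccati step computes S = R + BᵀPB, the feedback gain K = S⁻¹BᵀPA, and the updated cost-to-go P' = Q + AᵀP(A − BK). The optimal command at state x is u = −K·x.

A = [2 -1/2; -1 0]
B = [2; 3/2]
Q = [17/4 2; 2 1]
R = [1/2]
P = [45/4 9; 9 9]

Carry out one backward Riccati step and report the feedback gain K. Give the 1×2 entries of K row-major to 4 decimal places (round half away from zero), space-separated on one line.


BᵀP = [36.0000 31.5000]
S = R + BᵀPB = [1/2] + [119.2500] = [119.7500]
BᵀPA = [40.5000 -18.0000]
K = S⁻¹·BᵀPA = [0.3382 -0.1503]
A−BK = [1.3236 -0.1994; -1.5073 0.2255]
AᵀP(A−BK) = [4.3027 -0.6623; -0.6623 0.1069]
P' = Q + AᵀP(A−BK) = [8.5527 1.3377; 1.3377 1.1069]
tr(P') = 9.6596

0.3382 -0.1503


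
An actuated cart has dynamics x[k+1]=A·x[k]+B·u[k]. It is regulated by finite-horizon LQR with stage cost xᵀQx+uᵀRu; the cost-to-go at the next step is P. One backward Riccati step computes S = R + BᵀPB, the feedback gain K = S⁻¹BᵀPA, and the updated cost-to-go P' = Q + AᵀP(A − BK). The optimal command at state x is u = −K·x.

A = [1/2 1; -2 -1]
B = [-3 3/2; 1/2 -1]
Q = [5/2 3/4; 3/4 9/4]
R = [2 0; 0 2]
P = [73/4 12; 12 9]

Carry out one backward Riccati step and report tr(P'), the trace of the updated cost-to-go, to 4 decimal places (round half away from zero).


9.6399

BᵀP = [-48.7500 -31.5000; 15.3750 9.0000]
S = R + BᵀPB = [2 0; 0 2] + [130.5000 -41.6250; -41.6250 14.0625] = [132.5000 -41.6250; -41.6250 16.0625]
BᵀPA = [38.6250 -17.2500; -10.3125 6.3750]
K = S⁻¹·BᵀPA = [0.4832 -0.0296; 0.6100 0.3201]
A−BK = [1.0344 0.4309; -1.6315 -0.6651]
AᵀP(A−BK) = [4.1917 1.5704; 1.5704 0.6982]
P' = Q + AᵀP(A−BK) = [6.6917 2.3204; 2.3204 2.9482]
tr(P') = 9.6399


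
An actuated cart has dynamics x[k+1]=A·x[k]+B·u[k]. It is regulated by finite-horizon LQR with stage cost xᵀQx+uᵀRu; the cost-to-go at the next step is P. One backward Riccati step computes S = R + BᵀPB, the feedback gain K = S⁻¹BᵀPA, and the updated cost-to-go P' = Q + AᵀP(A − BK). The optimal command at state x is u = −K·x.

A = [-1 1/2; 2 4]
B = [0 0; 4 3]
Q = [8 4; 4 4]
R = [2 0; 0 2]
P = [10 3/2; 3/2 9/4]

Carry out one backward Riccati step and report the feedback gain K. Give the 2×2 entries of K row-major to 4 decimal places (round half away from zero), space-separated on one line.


BᵀP = [6.0000 9.0000; 4.5000 6.7500]
S = R + BᵀPB = [2 0; 0 2] + [36.0000 27.0000; 27.0000 20.2500] = [38.0000 27.0000; 27.0000 22.2500]
BᵀPA = [12.0000 39.0000; 9.0000 29.2500]
K = S⁻¹·BᵀPA = [0.2060 0.6695; 0.1545 0.5021]
A−BK = [-1.0000 0.5000; 0.7124 -0.1845]
AᵀP(A−BK) = [9.1373 -4.0536; -4.0536 3.7006]
P' = Q + AᵀP(A−BK) = [17.1373 -0.0536; -0.0536 7.7006]
tr(P') = 24.8380

0.2060 0.6695 0.1545 0.5021


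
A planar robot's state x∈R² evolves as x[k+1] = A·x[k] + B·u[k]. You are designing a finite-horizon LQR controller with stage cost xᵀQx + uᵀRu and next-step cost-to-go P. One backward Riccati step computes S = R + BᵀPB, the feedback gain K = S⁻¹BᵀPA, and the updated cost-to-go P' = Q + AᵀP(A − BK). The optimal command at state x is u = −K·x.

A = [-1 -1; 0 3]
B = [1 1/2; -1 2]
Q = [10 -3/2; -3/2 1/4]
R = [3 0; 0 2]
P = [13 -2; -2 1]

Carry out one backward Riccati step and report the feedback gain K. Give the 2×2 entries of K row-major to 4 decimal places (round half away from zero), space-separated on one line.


BᵀP = [15.0000 -3.0000; 2.5000 1.0000]
S = R + BᵀPB = [3 0; 0 2] + [18.0000 1.5000; 1.5000 3.2500] = [21.0000 1.5000; 1.5000 5.2500]
BᵀPA = [-15.0000 -24.0000; -2.5000 0.5000]
K = S⁻¹·BᵀPA = [-0.6944 -1.1736; -0.2778 0.4306]
A−BK = [-0.1667 -0.0417; -0.1389 0.9653]
AᵀP(A−BK) = [1.8889 2.4722; 2.4722 5.6181]
P' = Q + AᵀP(A−BK) = [11.8889 0.9722; 0.9722 5.8681]
tr(P') = 17.7569

-0.6944 -1.1736 -0.2778 0.4306
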